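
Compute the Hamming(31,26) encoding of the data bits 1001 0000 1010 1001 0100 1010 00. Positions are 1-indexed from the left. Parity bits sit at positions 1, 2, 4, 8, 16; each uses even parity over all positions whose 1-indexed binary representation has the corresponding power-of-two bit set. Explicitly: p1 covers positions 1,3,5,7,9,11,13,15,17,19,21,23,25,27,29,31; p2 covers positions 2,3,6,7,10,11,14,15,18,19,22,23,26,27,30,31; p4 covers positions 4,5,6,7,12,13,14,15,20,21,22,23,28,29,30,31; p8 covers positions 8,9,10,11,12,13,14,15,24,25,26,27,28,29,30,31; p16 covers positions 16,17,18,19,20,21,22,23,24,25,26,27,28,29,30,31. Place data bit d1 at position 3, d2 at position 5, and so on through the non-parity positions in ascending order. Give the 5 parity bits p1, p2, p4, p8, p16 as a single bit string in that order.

00001

Place data bits at non-power-of-two positions: b3=1, b5=0, b6=0, b7=1, b9=0, b10=0, b11=0, b12=0, b13=1, b14=0, b15=1, b17=0, b18=1, b19=0, b20=0, b21=1, b22=0, b23=1, b24=0, b25=0, b26=1, b27=0, b28=1, b29=0, b30=0, b31=0.
p1 = XOR of data positions {3,5,7,9,11,13,15,17,19,21,23,25,27,29,31} = 1⊕0⊕1⊕0⊕0⊕1⊕1⊕0⊕0⊕1⊕1⊕0⊕0⊕0⊕0 = 0
p2 = XOR of data positions {3,6,7,10,11,14,15,18,19,22,23,26,27,30,31} = 1⊕0⊕1⊕0⊕0⊕0⊕1⊕1⊕0⊕0⊕1⊕1⊕0⊕0⊕0 = 0
p4 = XOR of data positions {5,6,7,12,13,14,15,20,21,22,23,28,29,30,31} = 0⊕0⊕1⊕0⊕1⊕0⊕1⊕0⊕1⊕0⊕1⊕1⊕0⊕0⊕0 = 0
p8 = XOR of data positions {9,10,11,12,13,14,15,24,25,26,27,28,29,30,31} = 0⊕0⊕0⊕0⊕1⊕0⊕1⊕0⊕0⊕1⊕0⊕1⊕0⊕0⊕0 = 0
p16 = XOR of data positions {17,18,19,20,21,22,23,24,25,26,27,28,29,30,31} = 0⊕1⊕0⊕0⊕1⊕0⊕1⊕0⊕0⊕1⊕0⊕1⊕0⊕0⊕0 = 1
Parity bits p1,p2,p4,p8,p16 = 00001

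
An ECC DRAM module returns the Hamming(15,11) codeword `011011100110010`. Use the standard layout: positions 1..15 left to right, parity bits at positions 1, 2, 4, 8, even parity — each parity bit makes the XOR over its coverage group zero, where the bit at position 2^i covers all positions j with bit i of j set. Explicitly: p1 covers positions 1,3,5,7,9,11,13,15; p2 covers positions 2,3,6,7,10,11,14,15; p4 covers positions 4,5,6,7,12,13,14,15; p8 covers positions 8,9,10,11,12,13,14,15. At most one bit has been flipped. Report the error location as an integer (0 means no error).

s1: b1⊕b3⊕b5⊕b7⊕b9⊕b11⊕b13⊕b15 = 0⊕1⊕1⊕1⊕0⊕1⊕0⊕0 = 0
s2: b2⊕b3⊕b6⊕b7⊕b10⊕b11⊕b14⊕b15 = 1⊕1⊕1⊕1⊕1⊕1⊕1⊕0 = 1
s4: b4⊕b5⊕b6⊕b7⊕b12⊕b13⊕b14⊕b15 = 0⊕1⊕1⊕1⊕0⊕0⊕1⊕0 = 0
s8: b8⊕b9⊕b10⊕b11⊕b12⊕b13⊕b14⊕b15 = 0⊕0⊕1⊕1⊕0⊕0⊕1⊕0 = 1
Syndrome (s8...s1) = 1010 → position 10.

10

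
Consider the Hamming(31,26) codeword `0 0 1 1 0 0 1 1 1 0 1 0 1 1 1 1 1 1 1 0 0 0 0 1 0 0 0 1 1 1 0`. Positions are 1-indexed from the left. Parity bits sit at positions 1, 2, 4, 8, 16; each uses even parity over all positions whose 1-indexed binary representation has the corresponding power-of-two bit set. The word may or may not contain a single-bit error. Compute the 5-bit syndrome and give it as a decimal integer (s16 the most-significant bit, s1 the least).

s1: b1⊕b3⊕b5⊕b7⊕b9⊕b11⊕b13⊕b15⊕b17⊕b19⊕b21⊕b23⊕b25⊕b27⊕b29⊕b31 = 0⊕1⊕0⊕1⊕1⊕1⊕1⊕1⊕1⊕1⊕0⊕0⊕0⊕0⊕1⊕0 = 1
s2: b2⊕b3⊕b6⊕b7⊕b10⊕b11⊕b14⊕b15⊕b18⊕b19⊕b22⊕b23⊕b26⊕b27⊕b30⊕b31 = 0⊕1⊕0⊕1⊕0⊕1⊕1⊕1⊕1⊕1⊕0⊕0⊕0⊕0⊕1⊕0 = 0
s4: b4⊕b5⊕b6⊕b7⊕b12⊕b13⊕b14⊕b15⊕b20⊕b21⊕b22⊕b23⊕b28⊕b29⊕b30⊕b31 = 1⊕0⊕0⊕1⊕0⊕1⊕1⊕1⊕0⊕0⊕0⊕0⊕1⊕1⊕1⊕0 = 0
s8: b8⊕b9⊕b10⊕b11⊕b12⊕b13⊕b14⊕b15⊕b24⊕b25⊕b26⊕b27⊕b28⊕b29⊕b30⊕b31 = 1⊕1⊕0⊕1⊕0⊕1⊕1⊕1⊕1⊕0⊕0⊕0⊕1⊕1⊕1⊕0 = 0
s16: b16⊕b17⊕b18⊕b19⊕b20⊕b21⊕b22⊕b23⊕b24⊕b25⊕b26⊕b27⊕b28⊕b29⊕b30⊕b31 = 1⊕1⊕1⊕1⊕0⊕0⊕0⊕0⊕1⊕0⊕0⊕0⊕1⊕1⊕1⊕0 = 0
Syndrome (s16...s1) = 00001 → position 1.

1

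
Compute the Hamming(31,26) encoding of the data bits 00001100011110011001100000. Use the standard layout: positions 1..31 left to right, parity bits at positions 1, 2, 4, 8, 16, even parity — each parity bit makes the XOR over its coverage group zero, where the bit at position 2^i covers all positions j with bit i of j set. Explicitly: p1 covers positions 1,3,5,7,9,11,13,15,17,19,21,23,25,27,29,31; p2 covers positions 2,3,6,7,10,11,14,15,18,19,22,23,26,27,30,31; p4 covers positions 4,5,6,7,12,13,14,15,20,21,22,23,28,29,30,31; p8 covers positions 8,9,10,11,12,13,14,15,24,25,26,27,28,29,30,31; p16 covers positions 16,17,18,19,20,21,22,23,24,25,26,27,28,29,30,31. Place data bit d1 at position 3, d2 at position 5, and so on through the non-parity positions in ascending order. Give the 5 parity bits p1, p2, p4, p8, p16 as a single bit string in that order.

10000

Place data bits at non-power-of-two positions: b3=0, b5=0, b6=0, b7=0, b9=1, b10=1, b11=0, b12=0, b13=0, b14=1, b15=1, b17=1, b18=1, b19=0, b20=0, b21=1, b22=1, b23=0, b24=0, b25=1, b26=1, b27=0, b28=0, b29=0, b30=0, b31=0.
p1 = XOR of data positions {3,5,7,9,11,13,15,17,19,21,23,25,27,29,31} = 0⊕0⊕0⊕1⊕0⊕0⊕1⊕1⊕0⊕1⊕0⊕1⊕0⊕0⊕0 = 1
p2 = XOR of data positions {3,6,7,10,11,14,15,18,19,22,23,26,27,30,31} = 0⊕0⊕0⊕1⊕0⊕1⊕1⊕1⊕0⊕1⊕0⊕1⊕0⊕0⊕0 = 0
p4 = XOR of data positions {5,6,7,12,13,14,15,20,21,22,23,28,29,30,31} = 0⊕0⊕0⊕0⊕0⊕1⊕1⊕0⊕1⊕1⊕0⊕0⊕0⊕0⊕0 = 0
p8 = XOR of data positions {9,10,11,12,13,14,15,24,25,26,27,28,29,30,31} = 1⊕1⊕0⊕0⊕0⊕1⊕1⊕0⊕1⊕1⊕0⊕0⊕0⊕0⊕0 = 0
p16 = XOR of data positions {17,18,19,20,21,22,23,24,25,26,27,28,29,30,31} = 1⊕1⊕0⊕0⊕1⊕1⊕0⊕0⊕1⊕1⊕0⊕0⊕0⊕0⊕0 = 0
Parity bits p1,p2,p4,p8,p16 = 10000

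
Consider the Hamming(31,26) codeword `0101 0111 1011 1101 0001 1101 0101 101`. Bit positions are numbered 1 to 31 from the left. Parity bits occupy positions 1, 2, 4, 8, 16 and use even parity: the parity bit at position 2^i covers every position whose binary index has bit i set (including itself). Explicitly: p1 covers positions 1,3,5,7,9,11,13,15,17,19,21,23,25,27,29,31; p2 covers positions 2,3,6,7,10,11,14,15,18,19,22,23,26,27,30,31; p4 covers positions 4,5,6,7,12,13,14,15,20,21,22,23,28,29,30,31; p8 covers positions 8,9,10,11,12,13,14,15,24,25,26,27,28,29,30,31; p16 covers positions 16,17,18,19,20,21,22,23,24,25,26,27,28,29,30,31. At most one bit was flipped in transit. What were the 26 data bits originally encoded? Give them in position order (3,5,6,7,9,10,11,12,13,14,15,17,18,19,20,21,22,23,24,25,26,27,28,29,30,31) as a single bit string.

s1: b1⊕b3⊕b5⊕b7⊕b9⊕b11⊕b13⊕b15⊕b17⊕b19⊕b21⊕b23⊕b25⊕b27⊕b29⊕b31 = 0⊕0⊕0⊕1⊕1⊕1⊕1⊕0⊕0⊕0⊕1⊕0⊕0⊕0⊕1⊕1 = 1
s2: b2⊕b3⊕b6⊕b7⊕b10⊕b11⊕b14⊕b15⊕b18⊕b19⊕b22⊕b23⊕b26⊕b27⊕b30⊕b31 = 1⊕0⊕1⊕1⊕0⊕1⊕1⊕0⊕0⊕0⊕1⊕0⊕1⊕0⊕0⊕1 = 0
s4: b4⊕b5⊕b6⊕b7⊕b12⊕b13⊕b14⊕b15⊕b20⊕b21⊕b22⊕b23⊕b28⊕b29⊕b30⊕b31 = 1⊕0⊕1⊕1⊕1⊕1⊕1⊕0⊕1⊕1⊕1⊕0⊕1⊕1⊕0⊕1 = 0
s8: b8⊕b9⊕b10⊕b11⊕b12⊕b13⊕b14⊕b15⊕b24⊕b25⊕b26⊕b27⊕b28⊕b29⊕b30⊕b31 = 1⊕1⊕0⊕1⊕1⊕1⊕1⊕0⊕1⊕0⊕1⊕0⊕1⊕1⊕0⊕1 = 1
s16: b16⊕b17⊕b18⊕b19⊕b20⊕b21⊕b22⊕b23⊕b24⊕b25⊕b26⊕b27⊕b28⊕b29⊕b30⊕b31 = 1⊕0⊕0⊕0⊕1⊕1⊕1⊕0⊕1⊕0⊕1⊕0⊕1⊕1⊕0⊕1 = 1
Syndrome (s16...s1) = 11001 → position 25.
Flip bit 25: corrected codeword = 0101011110111101000111011101101
Data bits at positions 3,5,6,7,9,10,11,12,13,14,15,17,18,19,20,21,22,23,24,25,26,27,28,29,30,31: 00111011110000111011101101

00111011110000111011101101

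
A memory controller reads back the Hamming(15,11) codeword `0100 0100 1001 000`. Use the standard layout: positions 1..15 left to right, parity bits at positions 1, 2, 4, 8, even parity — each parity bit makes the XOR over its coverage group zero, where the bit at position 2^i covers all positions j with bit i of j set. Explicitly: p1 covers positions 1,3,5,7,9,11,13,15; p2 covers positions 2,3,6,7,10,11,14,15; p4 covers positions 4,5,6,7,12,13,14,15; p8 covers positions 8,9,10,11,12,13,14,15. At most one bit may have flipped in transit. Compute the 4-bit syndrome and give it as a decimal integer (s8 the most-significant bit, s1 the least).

1

s1: b1⊕b3⊕b5⊕b7⊕b9⊕b11⊕b13⊕b15 = 0⊕0⊕0⊕0⊕1⊕0⊕0⊕0 = 1
s2: b2⊕b3⊕b6⊕b7⊕b10⊕b11⊕b14⊕b15 = 1⊕0⊕1⊕0⊕0⊕0⊕0⊕0 = 0
s4: b4⊕b5⊕b6⊕b7⊕b12⊕b13⊕b14⊕b15 = 0⊕0⊕1⊕0⊕1⊕0⊕0⊕0 = 0
s8: b8⊕b9⊕b10⊕b11⊕b12⊕b13⊕b14⊕b15 = 0⊕1⊕0⊕0⊕1⊕0⊕0⊕0 = 0
Syndrome (s8...s1) = 0001 → position 1.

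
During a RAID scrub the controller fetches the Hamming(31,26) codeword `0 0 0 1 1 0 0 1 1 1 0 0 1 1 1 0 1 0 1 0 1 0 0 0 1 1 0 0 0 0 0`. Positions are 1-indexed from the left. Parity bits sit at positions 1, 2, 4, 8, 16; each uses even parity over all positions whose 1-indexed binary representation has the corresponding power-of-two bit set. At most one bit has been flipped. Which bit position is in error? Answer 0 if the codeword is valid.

s1: b1⊕b3⊕b5⊕b7⊕b9⊕b11⊕b13⊕b15⊕b17⊕b19⊕b21⊕b23⊕b25⊕b27⊕b29⊕b31 = 0⊕0⊕1⊕0⊕1⊕0⊕1⊕1⊕1⊕1⊕1⊕0⊕1⊕0⊕0⊕0 = 0
s2: b2⊕b3⊕b6⊕b7⊕b10⊕b11⊕b14⊕b15⊕b18⊕b19⊕b22⊕b23⊕b26⊕b27⊕b30⊕b31 = 0⊕0⊕0⊕0⊕1⊕0⊕1⊕1⊕0⊕1⊕0⊕0⊕1⊕0⊕0⊕0 = 1
s4: b4⊕b5⊕b6⊕b7⊕b12⊕b13⊕b14⊕b15⊕b20⊕b21⊕b22⊕b23⊕b28⊕b29⊕b30⊕b31 = 1⊕1⊕0⊕0⊕0⊕1⊕1⊕1⊕0⊕1⊕0⊕0⊕0⊕0⊕0⊕0 = 0
s8: b8⊕b9⊕b10⊕b11⊕b12⊕b13⊕b14⊕b15⊕b24⊕b25⊕b26⊕b27⊕b28⊕b29⊕b30⊕b31 = 1⊕1⊕1⊕0⊕0⊕1⊕1⊕1⊕0⊕1⊕1⊕0⊕0⊕0⊕0⊕0 = 0
s16: b16⊕b17⊕b18⊕b19⊕b20⊕b21⊕b22⊕b23⊕b24⊕b25⊕b26⊕b27⊕b28⊕b29⊕b30⊕b31 = 0⊕1⊕0⊕1⊕0⊕1⊕0⊕0⊕0⊕1⊕1⊕0⊕0⊕0⊕0⊕0 = 1
Syndrome (s16...s1) = 10010 → position 18.

18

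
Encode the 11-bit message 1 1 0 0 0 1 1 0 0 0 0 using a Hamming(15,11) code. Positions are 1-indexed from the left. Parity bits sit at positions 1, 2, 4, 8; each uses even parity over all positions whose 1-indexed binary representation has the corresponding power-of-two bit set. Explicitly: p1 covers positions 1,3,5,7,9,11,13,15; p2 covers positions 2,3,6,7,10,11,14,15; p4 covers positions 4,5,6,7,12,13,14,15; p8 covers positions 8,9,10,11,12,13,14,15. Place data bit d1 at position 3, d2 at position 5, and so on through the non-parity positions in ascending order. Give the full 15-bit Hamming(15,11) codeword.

Place data bits at non-power-of-two positions: b3=1, b5=1, b6=0, b7=0, b9=0, b10=1, b11=1, b12=0, b13=0, b14=0, b15=0.
p1 = XOR of data positions {3,5,7,9,11,13,15} = 1⊕1⊕0⊕0⊕1⊕0⊕0 = 1
p2 = XOR of data positions {3,6,7,10,11,14,15} = 1⊕0⊕0⊕1⊕1⊕0⊕0 = 1
p4 = XOR of data positions {5,6,7,12,13,14,15} = 1⊕0⊕0⊕0⊕0⊕0⊕0 = 1
p8 = XOR of data positions {9,10,11,12,13,14,15} = 0⊕1⊕1⊕0⊕0⊕0⊕0 = 0
Codeword b1..b15 = 111110000110000

111110000110000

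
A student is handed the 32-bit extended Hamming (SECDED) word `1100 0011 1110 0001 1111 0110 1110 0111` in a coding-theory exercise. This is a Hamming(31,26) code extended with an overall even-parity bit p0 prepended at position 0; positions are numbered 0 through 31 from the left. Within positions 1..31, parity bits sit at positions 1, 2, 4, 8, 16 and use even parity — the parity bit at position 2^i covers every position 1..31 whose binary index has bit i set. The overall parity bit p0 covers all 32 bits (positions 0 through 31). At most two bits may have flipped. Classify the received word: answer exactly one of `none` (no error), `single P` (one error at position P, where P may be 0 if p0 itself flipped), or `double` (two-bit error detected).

s1: b1⊕b3⊕b5⊕b7⊕b9⊕b11⊕b13⊕b15⊕b17⊕b19⊕b21⊕b23⊕b25⊕b27⊕b29⊕b31 = 1⊕0⊕0⊕1⊕1⊕0⊕0⊕1⊕1⊕1⊕1⊕0⊕1⊕0⊕1⊕1 = 0
s2: b2⊕b3⊕b6⊕b7⊕b10⊕b11⊕b14⊕b15⊕b18⊕b19⊕b22⊕b23⊕b26⊕b27⊕b30⊕b31 = 0⊕0⊕1⊕1⊕1⊕0⊕0⊕1⊕1⊕1⊕1⊕0⊕1⊕0⊕1⊕1 = 0
s4: b4⊕b5⊕b6⊕b7⊕b12⊕b13⊕b14⊕b15⊕b20⊕b21⊕b22⊕b23⊕b28⊕b29⊕b30⊕b31 = 0⊕0⊕1⊕1⊕0⊕0⊕0⊕1⊕0⊕1⊕1⊕0⊕0⊕1⊕1⊕1 = 0
s8: b8⊕b9⊕b10⊕b11⊕b12⊕b13⊕b14⊕b15⊕b24⊕b25⊕b26⊕b27⊕b28⊕b29⊕b30⊕b31 = 1⊕1⊕1⊕0⊕0⊕0⊕0⊕1⊕1⊕1⊕1⊕0⊕0⊕1⊕1⊕1 = 0
s16: b16⊕b17⊕b18⊕b19⊕b20⊕b21⊕b22⊕b23⊕b24⊕b25⊕b26⊕b27⊕b28⊕b29⊕b30⊕b31 = 1⊕1⊕1⊕1⊕0⊕1⊕1⊕0⊕1⊕1⊕1⊕0⊕0⊕1⊕1⊕1 = 0
Syndrome (s16...s1) = 00000 → position 0 (no error).
Overall parity (XOR of all 32 bits, including p0): 1⊕1⊕0⊕0⊕0⊕0⊕1⊕1⊕1⊕1⊕1⊕0⊕0⊕0⊕0⊕1⊕1⊕1⊕1⊕1⊕0⊕1⊕1⊕0⊕1⊕1⊕1⊕0⊕0⊕1⊕1⊕1 = 0
Overall=0, syndrome position=0 → no error.

none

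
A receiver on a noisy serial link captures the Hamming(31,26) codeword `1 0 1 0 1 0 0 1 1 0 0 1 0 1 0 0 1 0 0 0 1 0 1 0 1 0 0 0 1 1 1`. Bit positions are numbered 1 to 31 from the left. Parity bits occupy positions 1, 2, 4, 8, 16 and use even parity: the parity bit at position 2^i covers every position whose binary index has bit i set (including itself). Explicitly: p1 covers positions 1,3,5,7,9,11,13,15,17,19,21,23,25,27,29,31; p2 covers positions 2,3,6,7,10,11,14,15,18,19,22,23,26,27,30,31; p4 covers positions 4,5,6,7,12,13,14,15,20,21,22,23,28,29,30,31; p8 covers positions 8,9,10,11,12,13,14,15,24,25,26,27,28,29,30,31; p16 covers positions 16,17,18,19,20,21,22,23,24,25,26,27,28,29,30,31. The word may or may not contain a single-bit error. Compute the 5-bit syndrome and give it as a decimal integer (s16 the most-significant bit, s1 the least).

s1: b1⊕b3⊕b5⊕b7⊕b9⊕b11⊕b13⊕b15⊕b17⊕b19⊕b21⊕b23⊕b25⊕b27⊕b29⊕b31 = 1⊕1⊕1⊕0⊕1⊕0⊕0⊕0⊕1⊕0⊕1⊕1⊕1⊕0⊕1⊕1 = 0
s2: b2⊕b3⊕b6⊕b7⊕b10⊕b11⊕b14⊕b15⊕b18⊕b19⊕b22⊕b23⊕b26⊕b27⊕b30⊕b31 = 0⊕1⊕0⊕0⊕0⊕0⊕1⊕0⊕0⊕0⊕0⊕1⊕0⊕0⊕1⊕1 = 1
s4: b4⊕b5⊕b6⊕b7⊕b12⊕b13⊕b14⊕b15⊕b20⊕b21⊕b22⊕b23⊕b28⊕b29⊕b30⊕b31 = 0⊕1⊕0⊕0⊕1⊕0⊕1⊕0⊕0⊕1⊕0⊕1⊕0⊕1⊕1⊕1 = 0
s8: b8⊕b9⊕b10⊕b11⊕b12⊕b13⊕b14⊕b15⊕b24⊕b25⊕b26⊕b27⊕b28⊕b29⊕b30⊕b31 = 1⊕1⊕0⊕0⊕1⊕0⊕1⊕0⊕0⊕1⊕0⊕0⊕0⊕1⊕1⊕1 = 0
s16: b16⊕b17⊕b18⊕b19⊕b20⊕b21⊕b22⊕b23⊕b24⊕b25⊕b26⊕b27⊕b28⊕b29⊕b30⊕b31 = 0⊕1⊕0⊕0⊕0⊕1⊕0⊕1⊕0⊕1⊕0⊕0⊕0⊕1⊕1⊕1 = 1
Syndrome (s16...s1) = 10010 → position 18.

18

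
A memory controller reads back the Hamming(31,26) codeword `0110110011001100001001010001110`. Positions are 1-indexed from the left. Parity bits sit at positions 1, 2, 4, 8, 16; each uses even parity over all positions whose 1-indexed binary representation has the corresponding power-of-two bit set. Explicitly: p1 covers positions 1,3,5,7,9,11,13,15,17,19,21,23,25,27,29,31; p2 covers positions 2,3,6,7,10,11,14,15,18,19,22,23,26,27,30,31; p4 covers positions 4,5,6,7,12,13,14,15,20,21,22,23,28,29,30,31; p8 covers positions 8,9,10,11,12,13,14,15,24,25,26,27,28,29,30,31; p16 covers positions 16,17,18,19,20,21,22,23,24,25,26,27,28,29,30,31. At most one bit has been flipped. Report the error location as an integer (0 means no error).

0

s1: b1⊕b3⊕b5⊕b7⊕b9⊕b11⊕b13⊕b15⊕b17⊕b19⊕b21⊕b23⊕b25⊕b27⊕b29⊕b31 = 0⊕1⊕1⊕0⊕1⊕0⊕1⊕0⊕0⊕1⊕0⊕0⊕0⊕0⊕1⊕0 = 0
s2: b2⊕b3⊕b6⊕b7⊕b10⊕b11⊕b14⊕b15⊕b18⊕b19⊕b22⊕b23⊕b26⊕b27⊕b30⊕b31 = 1⊕1⊕1⊕0⊕1⊕0⊕1⊕0⊕0⊕1⊕1⊕0⊕0⊕0⊕1⊕0 = 0
s4: b4⊕b5⊕b6⊕b7⊕b12⊕b13⊕b14⊕b15⊕b20⊕b21⊕b22⊕b23⊕b28⊕b29⊕b30⊕b31 = 0⊕1⊕1⊕0⊕0⊕1⊕1⊕0⊕0⊕0⊕1⊕0⊕1⊕1⊕1⊕0 = 0
s8: b8⊕b9⊕b10⊕b11⊕b12⊕b13⊕b14⊕b15⊕b24⊕b25⊕b26⊕b27⊕b28⊕b29⊕b30⊕b31 = 0⊕1⊕1⊕0⊕0⊕1⊕1⊕0⊕1⊕0⊕0⊕0⊕1⊕1⊕1⊕0 = 0
s16: b16⊕b17⊕b18⊕b19⊕b20⊕b21⊕b22⊕b23⊕b24⊕b25⊕b26⊕b27⊕b28⊕b29⊕b30⊕b31 = 0⊕0⊕0⊕1⊕0⊕0⊕1⊕0⊕1⊕0⊕0⊕0⊕1⊕1⊕1⊕0 = 0
Syndrome (s16...s1) = 00000 → position 0 (no error).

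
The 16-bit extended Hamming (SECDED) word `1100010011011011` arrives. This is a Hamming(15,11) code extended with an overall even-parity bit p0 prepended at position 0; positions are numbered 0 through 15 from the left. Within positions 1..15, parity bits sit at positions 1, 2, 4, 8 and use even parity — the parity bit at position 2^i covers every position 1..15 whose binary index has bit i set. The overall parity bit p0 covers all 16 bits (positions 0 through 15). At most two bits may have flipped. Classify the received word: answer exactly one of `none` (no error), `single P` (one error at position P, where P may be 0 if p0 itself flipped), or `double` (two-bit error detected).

single 3

s1: b1⊕b3⊕b5⊕b7⊕b9⊕b11⊕b13⊕b15 = 1⊕0⊕1⊕0⊕1⊕1⊕0⊕1 = 1
s2: b2⊕b3⊕b6⊕b7⊕b10⊕b11⊕b14⊕b15 = 0⊕0⊕0⊕0⊕0⊕1⊕1⊕1 = 1
s4: b4⊕b5⊕b6⊕b7⊕b12⊕b13⊕b14⊕b15 = 0⊕1⊕0⊕0⊕1⊕0⊕1⊕1 = 0
s8: b8⊕b9⊕b10⊕b11⊕b12⊕b13⊕b14⊕b15 = 1⊕1⊕0⊕1⊕1⊕0⊕1⊕1 = 0
Syndrome (s8...s1) = 0011 → position 3.
Overall parity (XOR of all 16 bits, including p0): 1⊕1⊕0⊕0⊕0⊕1⊕0⊕0⊕1⊕1⊕0⊕1⊕1⊕0⊕1⊕1 = 1
Overall=1, syndrome position=3 → single-bit error at position 3.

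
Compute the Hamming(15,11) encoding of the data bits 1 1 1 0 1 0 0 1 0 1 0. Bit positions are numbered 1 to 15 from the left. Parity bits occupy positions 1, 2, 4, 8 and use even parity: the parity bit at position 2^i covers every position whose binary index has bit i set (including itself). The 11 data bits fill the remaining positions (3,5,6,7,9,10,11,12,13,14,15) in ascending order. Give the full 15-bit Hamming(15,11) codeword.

Place data bits at non-power-of-two positions: b3=1, b5=1, b6=1, b7=0, b9=1, b10=0, b11=0, b12=1, b13=0, b14=1, b15=0.
p1 = XOR of data positions {3,5,7,9,11,13,15} = 1⊕1⊕0⊕1⊕0⊕0⊕0 = 1
p2 = XOR of data positions {3,6,7,10,11,14,15} = 1⊕1⊕0⊕0⊕0⊕1⊕0 = 1
p4 = XOR of data positions {5,6,7,12,13,14,15} = 1⊕1⊕0⊕1⊕0⊕1⊕0 = 0
p8 = XOR of data positions {9,10,11,12,13,14,15} = 1⊕0⊕0⊕1⊕0⊕1⊕0 = 1
Codeword b1..b15 = 111011011001010

111011011001010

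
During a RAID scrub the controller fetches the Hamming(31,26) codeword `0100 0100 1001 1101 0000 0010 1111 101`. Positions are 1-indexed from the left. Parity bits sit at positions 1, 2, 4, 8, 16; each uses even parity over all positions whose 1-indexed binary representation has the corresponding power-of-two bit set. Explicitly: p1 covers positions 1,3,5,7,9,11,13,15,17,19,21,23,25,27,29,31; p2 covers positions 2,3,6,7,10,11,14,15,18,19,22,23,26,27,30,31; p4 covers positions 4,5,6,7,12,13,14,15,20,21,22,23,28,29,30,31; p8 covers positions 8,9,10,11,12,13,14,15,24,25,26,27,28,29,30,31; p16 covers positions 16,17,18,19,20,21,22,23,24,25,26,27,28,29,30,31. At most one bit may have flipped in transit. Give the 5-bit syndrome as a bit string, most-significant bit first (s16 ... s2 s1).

s1: b1⊕b3⊕b5⊕b7⊕b9⊕b11⊕b13⊕b15⊕b17⊕b19⊕b21⊕b23⊕b25⊕b27⊕b29⊕b31 = 0⊕0⊕0⊕0⊕1⊕0⊕1⊕0⊕0⊕0⊕0⊕1⊕1⊕1⊕1⊕1 = 1
s2: b2⊕b3⊕b6⊕b7⊕b10⊕b11⊕b14⊕b15⊕b18⊕b19⊕b22⊕b23⊕b26⊕b27⊕b30⊕b31 = 1⊕0⊕1⊕0⊕0⊕0⊕1⊕0⊕0⊕0⊕0⊕1⊕1⊕1⊕0⊕1 = 1
s4: b4⊕b5⊕b6⊕b7⊕b12⊕b13⊕b14⊕b15⊕b20⊕b21⊕b22⊕b23⊕b28⊕b29⊕b30⊕b31 = 0⊕0⊕1⊕0⊕1⊕1⊕1⊕0⊕0⊕0⊕0⊕1⊕1⊕1⊕0⊕1 = 0
s8: b8⊕b9⊕b10⊕b11⊕b12⊕b13⊕b14⊕b15⊕b24⊕b25⊕b26⊕b27⊕b28⊕b29⊕b30⊕b31 = 0⊕1⊕0⊕0⊕1⊕1⊕1⊕0⊕0⊕1⊕1⊕1⊕1⊕1⊕0⊕1 = 0
s16: b16⊕b17⊕b18⊕b19⊕b20⊕b21⊕b22⊕b23⊕b24⊕b25⊕b26⊕b27⊕b28⊕b29⊕b30⊕b31 = 1⊕0⊕0⊕0⊕0⊕0⊕0⊕1⊕0⊕1⊕1⊕1⊕1⊕1⊕0⊕1 = 0
Syndrome (s16...s1) = 00011 → position 3.

00011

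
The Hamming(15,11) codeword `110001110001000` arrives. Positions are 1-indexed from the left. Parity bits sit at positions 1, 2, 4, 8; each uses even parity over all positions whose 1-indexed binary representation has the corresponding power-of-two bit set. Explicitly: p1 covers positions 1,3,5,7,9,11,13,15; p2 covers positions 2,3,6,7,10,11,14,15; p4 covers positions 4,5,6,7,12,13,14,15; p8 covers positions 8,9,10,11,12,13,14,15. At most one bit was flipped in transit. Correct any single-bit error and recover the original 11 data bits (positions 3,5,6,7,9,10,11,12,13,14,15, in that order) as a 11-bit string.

s1: b1⊕b3⊕b5⊕b7⊕b9⊕b11⊕b13⊕b15 = 1⊕0⊕0⊕1⊕0⊕0⊕0⊕0 = 0
s2: b2⊕b3⊕b6⊕b7⊕b10⊕b11⊕b14⊕b15 = 1⊕0⊕1⊕1⊕0⊕0⊕0⊕0 = 1
s4: b4⊕b5⊕b6⊕b7⊕b12⊕b13⊕b14⊕b15 = 0⊕0⊕1⊕1⊕1⊕0⊕0⊕0 = 1
s8: b8⊕b9⊕b10⊕b11⊕b12⊕b13⊕b14⊕b15 = 1⊕0⊕0⊕0⊕1⊕0⊕0⊕0 = 0
Syndrome (s8...s1) = 0110 → position 6.
Flip bit 6: corrected codeword = 110000110001000
Data bits at positions 3,5,6,7,9,10,11,12,13,14,15: 00010001000

00010001000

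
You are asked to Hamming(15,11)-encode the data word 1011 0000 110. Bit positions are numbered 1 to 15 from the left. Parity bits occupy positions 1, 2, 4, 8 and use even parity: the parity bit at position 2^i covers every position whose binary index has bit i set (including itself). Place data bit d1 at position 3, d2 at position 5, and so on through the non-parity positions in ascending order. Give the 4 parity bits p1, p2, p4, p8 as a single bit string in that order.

Place data bits at non-power-of-two positions: b3=1, b5=0, b6=1, b7=1, b9=0, b10=0, b11=0, b12=0, b13=1, b14=1, b15=0.
p1 = XOR of data positions {3,5,7,9,11,13,15} = 1⊕0⊕1⊕0⊕0⊕1⊕0 = 1
p2 = XOR of data positions {3,6,7,10,11,14,15} = 1⊕1⊕1⊕0⊕0⊕1⊕0 = 0
p4 = XOR of data positions {5,6,7,12,13,14,15} = 0⊕1⊕1⊕0⊕1⊕1⊕0 = 0
p8 = XOR of data positions {9,10,11,12,13,14,15} = 0⊕0⊕0⊕0⊕1⊕1⊕0 = 0
Parity bits p1,p2,p4,p8 = 1000

1000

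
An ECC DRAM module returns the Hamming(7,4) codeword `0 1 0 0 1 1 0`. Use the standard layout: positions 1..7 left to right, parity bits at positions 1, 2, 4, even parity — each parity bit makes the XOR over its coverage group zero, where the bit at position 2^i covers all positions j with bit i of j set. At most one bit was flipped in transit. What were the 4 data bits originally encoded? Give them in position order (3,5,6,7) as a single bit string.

0110

s1: b1⊕b3⊕b5⊕b7 = 0⊕0⊕1⊕0 = 1
s2: b2⊕b3⊕b6⊕b7 = 1⊕0⊕1⊕0 = 0
s4: b4⊕b5⊕b6⊕b7 = 0⊕1⊕1⊕0 = 0
Syndrome (s4...s1) = 001 → position 1.
Flip bit 1: corrected codeword = 1100110
Data bits at positions 3,5,6,7: 0110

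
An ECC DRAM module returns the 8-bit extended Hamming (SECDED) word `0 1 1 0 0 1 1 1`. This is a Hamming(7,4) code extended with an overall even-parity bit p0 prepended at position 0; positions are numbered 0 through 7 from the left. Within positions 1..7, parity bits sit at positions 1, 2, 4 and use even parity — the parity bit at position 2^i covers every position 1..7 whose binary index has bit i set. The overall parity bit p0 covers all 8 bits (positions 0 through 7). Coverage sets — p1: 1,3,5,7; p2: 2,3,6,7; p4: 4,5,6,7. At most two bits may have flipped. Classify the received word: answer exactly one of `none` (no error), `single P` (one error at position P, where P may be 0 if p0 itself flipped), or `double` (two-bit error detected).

single 7

s1: b1⊕b3⊕b5⊕b7 = 1⊕0⊕1⊕1 = 1
s2: b2⊕b3⊕b6⊕b7 = 1⊕0⊕1⊕1 = 1
s4: b4⊕b5⊕b6⊕b7 = 0⊕1⊕1⊕1 = 1
Syndrome (s4...s1) = 111 → position 7.
Overall parity (XOR of all 8 bits, including p0): 0⊕1⊕1⊕0⊕0⊕1⊕1⊕1 = 1
Overall=1, syndrome position=7 → single-bit error at position 7.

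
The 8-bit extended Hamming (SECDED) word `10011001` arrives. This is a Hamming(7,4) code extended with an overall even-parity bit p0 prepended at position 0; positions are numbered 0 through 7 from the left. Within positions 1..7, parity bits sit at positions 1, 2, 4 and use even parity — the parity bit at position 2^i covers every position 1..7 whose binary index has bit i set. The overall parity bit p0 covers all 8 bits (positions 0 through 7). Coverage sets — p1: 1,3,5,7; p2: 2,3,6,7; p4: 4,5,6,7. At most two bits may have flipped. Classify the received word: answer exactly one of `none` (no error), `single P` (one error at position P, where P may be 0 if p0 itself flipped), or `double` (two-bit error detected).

none

s1: b1⊕b3⊕b5⊕b7 = 0⊕1⊕0⊕1 = 0
s2: b2⊕b3⊕b6⊕b7 = 0⊕1⊕0⊕1 = 0
s4: b4⊕b5⊕b6⊕b7 = 1⊕0⊕0⊕1 = 0
Syndrome (s4...s1) = 000 → position 0 (no error).
Overall parity (XOR of all 8 bits, including p0): 1⊕0⊕0⊕1⊕1⊕0⊕0⊕1 = 0
Overall=0, syndrome position=0 → no error.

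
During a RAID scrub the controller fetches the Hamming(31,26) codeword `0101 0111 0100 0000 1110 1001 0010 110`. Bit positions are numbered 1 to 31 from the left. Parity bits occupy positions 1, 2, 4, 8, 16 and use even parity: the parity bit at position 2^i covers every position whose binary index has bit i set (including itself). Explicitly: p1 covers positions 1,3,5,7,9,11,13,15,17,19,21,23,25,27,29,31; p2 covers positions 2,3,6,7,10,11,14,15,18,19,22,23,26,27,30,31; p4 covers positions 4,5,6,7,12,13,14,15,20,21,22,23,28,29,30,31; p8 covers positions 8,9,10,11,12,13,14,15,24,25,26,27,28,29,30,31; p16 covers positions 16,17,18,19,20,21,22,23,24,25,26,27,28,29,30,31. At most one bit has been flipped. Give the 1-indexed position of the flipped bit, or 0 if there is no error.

0

s1: b1⊕b3⊕b5⊕b7⊕b9⊕b11⊕b13⊕b15⊕b17⊕b19⊕b21⊕b23⊕b25⊕b27⊕b29⊕b31 = 0⊕0⊕0⊕1⊕0⊕0⊕0⊕0⊕1⊕1⊕1⊕0⊕0⊕1⊕1⊕0 = 0
s2: b2⊕b3⊕b6⊕b7⊕b10⊕b11⊕b14⊕b15⊕b18⊕b19⊕b22⊕b23⊕b26⊕b27⊕b30⊕b31 = 1⊕0⊕1⊕1⊕1⊕0⊕0⊕0⊕1⊕1⊕0⊕0⊕0⊕1⊕1⊕0 = 0
s4: b4⊕b5⊕b6⊕b7⊕b12⊕b13⊕b14⊕b15⊕b20⊕b21⊕b22⊕b23⊕b28⊕b29⊕b30⊕b31 = 1⊕0⊕1⊕1⊕0⊕0⊕0⊕0⊕0⊕1⊕0⊕0⊕0⊕1⊕1⊕0 = 0
s8: b8⊕b9⊕b10⊕b11⊕b12⊕b13⊕b14⊕b15⊕b24⊕b25⊕b26⊕b27⊕b28⊕b29⊕b30⊕b31 = 1⊕0⊕1⊕0⊕0⊕0⊕0⊕0⊕1⊕0⊕0⊕1⊕0⊕1⊕1⊕0 = 0
s16: b16⊕b17⊕b18⊕b19⊕b20⊕b21⊕b22⊕b23⊕b24⊕b25⊕b26⊕b27⊕b28⊕b29⊕b30⊕b31 = 0⊕1⊕1⊕1⊕0⊕1⊕0⊕0⊕1⊕0⊕0⊕1⊕0⊕1⊕1⊕0 = 0
Syndrome (s16...s1) = 00000 → position 0 (no error).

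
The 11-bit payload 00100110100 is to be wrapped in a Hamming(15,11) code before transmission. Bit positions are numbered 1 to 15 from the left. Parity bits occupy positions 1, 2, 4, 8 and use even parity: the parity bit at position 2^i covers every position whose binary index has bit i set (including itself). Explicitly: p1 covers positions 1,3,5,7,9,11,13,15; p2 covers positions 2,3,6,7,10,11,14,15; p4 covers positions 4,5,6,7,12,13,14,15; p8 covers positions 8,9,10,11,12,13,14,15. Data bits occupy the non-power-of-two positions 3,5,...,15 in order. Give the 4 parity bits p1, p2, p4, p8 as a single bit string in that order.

Place data bits at non-power-of-two positions: b3=0, b5=0, b6=1, b7=0, b9=0, b10=1, b11=1, b12=0, b13=1, b14=0, b15=0.
p1 = XOR of data positions {3,5,7,9,11,13,15} = 0⊕0⊕0⊕0⊕1⊕1⊕0 = 0
p2 = XOR of data positions {3,6,7,10,11,14,15} = 0⊕1⊕0⊕1⊕1⊕0⊕0 = 1
p4 = XOR of data positions {5,6,7,12,13,14,15} = 0⊕1⊕0⊕0⊕1⊕0⊕0 = 0
p8 = XOR of data positions {9,10,11,12,13,14,15} = 0⊕1⊕1⊕0⊕1⊕0⊕0 = 1
Parity bits p1,p2,p4,p8 = 0101

0101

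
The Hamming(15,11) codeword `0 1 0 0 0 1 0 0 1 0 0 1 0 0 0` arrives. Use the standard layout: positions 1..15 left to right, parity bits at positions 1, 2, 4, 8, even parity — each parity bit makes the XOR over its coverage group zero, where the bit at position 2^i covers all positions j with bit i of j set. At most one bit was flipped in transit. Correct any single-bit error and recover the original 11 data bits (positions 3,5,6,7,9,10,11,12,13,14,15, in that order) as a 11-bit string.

00101001000

s1: b1⊕b3⊕b5⊕b7⊕b9⊕b11⊕b13⊕b15 = 0⊕0⊕0⊕0⊕1⊕0⊕0⊕0 = 1
s2: b2⊕b3⊕b6⊕b7⊕b10⊕b11⊕b14⊕b15 = 1⊕0⊕1⊕0⊕0⊕0⊕0⊕0 = 0
s4: b4⊕b5⊕b6⊕b7⊕b12⊕b13⊕b14⊕b15 = 0⊕0⊕1⊕0⊕1⊕0⊕0⊕0 = 0
s8: b8⊕b9⊕b10⊕b11⊕b12⊕b13⊕b14⊕b15 = 0⊕1⊕0⊕0⊕1⊕0⊕0⊕0 = 0
Syndrome (s8...s1) = 0001 → position 1.
Flip bit 1: corrected codeword = 110001001001000
Data bits at positions 3,5,6,7,9,10,11,12,13,14,15: 00101001000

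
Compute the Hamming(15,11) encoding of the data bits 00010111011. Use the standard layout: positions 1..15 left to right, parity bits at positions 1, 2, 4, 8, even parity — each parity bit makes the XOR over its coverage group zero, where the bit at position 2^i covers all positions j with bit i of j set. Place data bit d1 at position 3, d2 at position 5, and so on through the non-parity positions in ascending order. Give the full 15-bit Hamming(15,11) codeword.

110000110111011

Place data bits at non-power-of-two positions: b3=0, b5=0, b6=0, b7=1, b9=0, b10=1, b11=1, b12=1, b13=0, b14=1, b15=1.
p1 = XOR of data positions {3,5,7,9,11,13,15} = 0⊕0⊕1⊕0⊕1⊕0⊕1 = 1
p2 = XOR of data positions {3,6,7,10,11,14,15} = 0⊕0⊕1⊕1⊕1⊕1⊕1 = 1
p4 = XOR of data positions {5,6,7,12,13,14,15} = 0⊕0⊕1⊕1⊕0⊕1⊕1 = 0
p8 = XOR of data positions {9,10,11,12,13,14,15} = 0⊕1⊕1⊕1⊕0⊕1⊕1 = 1
Codeword b1..b15 = 110000110111011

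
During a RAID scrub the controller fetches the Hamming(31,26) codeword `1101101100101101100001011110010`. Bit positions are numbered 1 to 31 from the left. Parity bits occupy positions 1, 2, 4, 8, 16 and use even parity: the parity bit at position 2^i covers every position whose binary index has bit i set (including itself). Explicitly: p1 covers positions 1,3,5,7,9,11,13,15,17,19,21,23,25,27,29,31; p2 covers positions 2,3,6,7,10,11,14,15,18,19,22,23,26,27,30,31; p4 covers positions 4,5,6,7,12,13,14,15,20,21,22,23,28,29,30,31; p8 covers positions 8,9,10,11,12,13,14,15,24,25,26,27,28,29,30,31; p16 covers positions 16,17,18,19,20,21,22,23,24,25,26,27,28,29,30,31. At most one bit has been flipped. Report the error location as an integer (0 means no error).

12

s1: b1⊕b3⊕b5⊕b7⊕b9⊕b11⊕b13⊕b15⊕b17⊕b19⊕b21⊕b23⊕b25⊕b27⊕b29⊕b31 = 1⊕0⊕1⊕1⊕0⊕1⊕1⊕0⊕1⊕0⊕0⊕0⊕1⊕1⊕0⊕0 = 0
s2: b2⊕b3⊕b6⊕b7⊕b10⊕b11⊕b14⊕b15⊕b18⊕b19⊕b22⊕b23⊕b26⊕b27⊕b30⊕b31 = 1⊕0⊕0⊕1⊕0⊕1⊕1⊕0⊕0⊕0⊕1⊕0⊕1⊕1⊕1⊕0 = 0
s4: b4⊕b5⊕b6⊕b7⊕b12⊕b13⊕b14⊕b15⊕b20⊕b21⊕b22⊕b23⊕b28⊕b29⊕b30⊕b31 = 1⊕1⊕0⊕1⊕0⊕1⊕1⊕0⊕0⊕0⊕1⊕0⊕0⊕0⊕1⊕0 = 1
s8: b8⊕b9⊕b10⊕b11⊕b12⊕b13⊕b14⊕b15⊕b24⊕b25⊕b26⊕b27⊕b28⊕b29⊕b30⊕b31 = 1⊕0⊕0⊕1⊕0⊕1⊕1⊕0⊕1⊕1⊕1⊕1⊕0⊕0⊕1⊕0 = 1
s16: b16⊕b17⊕b18⊕b19⊕b20⊕b21⊕b22⊕b23⊕b24⊕b25⊕b26⊕b27⊕b28⊕b29⊕b30⊕b31 = 1⊕1⊕0⊕0⊕0⊕0⊕1⊕0⊕1⊕1⊕1⊕1⊕0⊕0⊕1⊕0 = 0
Syndrome (s16...s1) = 01100 → position 12.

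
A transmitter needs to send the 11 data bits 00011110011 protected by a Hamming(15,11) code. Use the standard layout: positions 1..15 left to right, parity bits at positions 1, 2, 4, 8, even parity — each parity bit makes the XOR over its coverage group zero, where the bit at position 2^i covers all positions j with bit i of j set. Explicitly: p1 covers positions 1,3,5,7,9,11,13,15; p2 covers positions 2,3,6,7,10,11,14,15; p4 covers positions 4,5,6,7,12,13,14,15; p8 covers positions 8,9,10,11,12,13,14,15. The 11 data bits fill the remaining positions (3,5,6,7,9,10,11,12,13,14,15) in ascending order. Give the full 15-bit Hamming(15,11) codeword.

010100111110011

Place data bits at non-power-of-two positions: b3=0, b5=0, b6=0, b7=1, b9=1, b10=1, b11=1, b12=0, b13=0, b14=1, b15=1.
p1 = XOR of data positions {3,5,7,9,11,13,15} = 0⊕0⊕1⊕1⊕1⊕0⊕1 = 0
p2 = XOR of data positions {3,6,7,10,11,14,15} = 0⊕0⊕1⊕1⊕1⊕1⊕1 = 1
p4 = XOR of data positions {5,6,7,12,13,14,15} = 0⊕0⊕1⊕0⊕0⊕1⊕1 = 1
p8 = XOR of data positions {9,10,11,12,13,14,15} = 1⊕1⊕1⊕0⊕0⊕1⊕1 = 1
Codeword b1..b15 = 010100111110011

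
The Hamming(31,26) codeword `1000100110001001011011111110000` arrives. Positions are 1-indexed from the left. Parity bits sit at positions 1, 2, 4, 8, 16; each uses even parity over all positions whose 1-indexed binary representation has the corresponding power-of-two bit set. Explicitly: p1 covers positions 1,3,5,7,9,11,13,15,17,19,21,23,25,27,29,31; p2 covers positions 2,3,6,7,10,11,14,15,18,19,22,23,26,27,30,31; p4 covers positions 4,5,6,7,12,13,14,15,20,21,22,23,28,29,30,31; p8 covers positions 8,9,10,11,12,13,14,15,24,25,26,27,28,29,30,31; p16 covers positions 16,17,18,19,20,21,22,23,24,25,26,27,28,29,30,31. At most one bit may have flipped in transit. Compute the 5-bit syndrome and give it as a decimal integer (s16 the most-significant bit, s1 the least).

13

s1: b1⊕b3⊕b5⊕b7⊕b9⊕b11⊕b13⊕b15⊕b17⊕b19⊕b21⊕b23⊕b25⊕b27⊕b29⊕b31 = 1⊕0⊕1⊕0⊕1⊕0⊕1⊕0⊕0⊕1⊕1⊕1⊕1⊕1⊕0⊕0 = 1
s2: b2⊕b3⊕b6⊕b7⊕b10⊕b11⊕b14⊕b15⊕b18⊕b19⊕b22⊕b23⊕b26⊕b27⊕b30⊕b31 = 0⊕0⊕0⊕0⊕0⊕0⊕0⊕0⊕1⊕1⊕1⊕1⊕1⊕1⊕0⊕0 = 0
s4: b4⊕b5⊕b6⊕b7⊕b12⊕b13⊕b14⊕b15⊕b20⊕b21⊕b22⊕b23⊕b28⊕b29⊕b30⊕b31 = 0⊕1⊕0⊕0⊕0⊕1⊕0⊕0⊕0⊕1⊕1⊕1⊕0⊕0⊕0⊕0 = 1
s8: b8⊕b9⊕b10⊕b11⊕b12⊕b13⊕b14⊕b15⊕b24⊕b25⊕b26⊕b27⊕b28⊕b29⊕b30⊕b31 = 1⊕1⊕0⊕0⊕0⊕1⊕0⊕0⊕1⊕1⊕1⊕1⊕0⊕0⊕0⊕0 = 1
s16: b16⊕b17⊕b18⊕b19⊕b20⊕b21⊕b22⊕b23⊕b24⊕b25⊕b26⊕b27⊕b28⊕b29⊕b30⊕b31 = 1⊕0⊕1⊕1⊕0⊕1⊕1⊕1⊕1⊕1⊕1⊕1⊕0⊕0⊕0⊕0 = 0
Syndrome (s16...s1) = 01101 → position 13.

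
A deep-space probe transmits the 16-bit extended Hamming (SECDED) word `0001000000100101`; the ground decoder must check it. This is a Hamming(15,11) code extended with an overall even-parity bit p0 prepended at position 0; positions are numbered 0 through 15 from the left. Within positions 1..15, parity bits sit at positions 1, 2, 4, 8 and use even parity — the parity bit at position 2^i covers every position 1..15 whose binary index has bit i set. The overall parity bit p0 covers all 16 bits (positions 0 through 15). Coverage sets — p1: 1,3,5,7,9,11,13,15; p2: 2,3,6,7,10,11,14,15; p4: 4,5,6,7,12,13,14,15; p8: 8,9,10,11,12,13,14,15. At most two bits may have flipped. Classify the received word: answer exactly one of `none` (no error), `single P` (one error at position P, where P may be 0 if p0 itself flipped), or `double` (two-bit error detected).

double

s1: b1⊕b3⊕b5⊕b7⊕b9⊕b11⊕b13⊕b15 = 0⊕1⊕0⊕0⊕0⊕0⊕1⊕1 = 1
s2: b2⊕b3⊕b6⊕b7⊕b10⊕b11⊕b14⊕b15 = 0⊕1⊕0⊕0⊕1⊕0⊕0⊕1 = 1
s4: b4⊕b5⊕b6⊕b7⊕b12⊕b13⊕b14⊕b15 = 0⊕0⊕0⊕0⊕0⊕1⊕0⊕1 = 0
s8: b8⊕b9⊕b10⊕b11⊕b12⊕b13⊕b14⊕b15 = 0⊕0⊕1⊕0⊕0⊕1⊕0⊕1 = 1
Syndrome (s8...s1) = 1011 → position 11.
Overall parity (XOR of all 16 bits, including p0): 0⊕0⊕0⊕1⊕0⊕0⊕0⊕0⊕0⊕0⊕1⊕0⊕0⊕1⊕0⊕1 = 0
Overall=0, syndrome position=11 → double-bit error detected (uncorrectable).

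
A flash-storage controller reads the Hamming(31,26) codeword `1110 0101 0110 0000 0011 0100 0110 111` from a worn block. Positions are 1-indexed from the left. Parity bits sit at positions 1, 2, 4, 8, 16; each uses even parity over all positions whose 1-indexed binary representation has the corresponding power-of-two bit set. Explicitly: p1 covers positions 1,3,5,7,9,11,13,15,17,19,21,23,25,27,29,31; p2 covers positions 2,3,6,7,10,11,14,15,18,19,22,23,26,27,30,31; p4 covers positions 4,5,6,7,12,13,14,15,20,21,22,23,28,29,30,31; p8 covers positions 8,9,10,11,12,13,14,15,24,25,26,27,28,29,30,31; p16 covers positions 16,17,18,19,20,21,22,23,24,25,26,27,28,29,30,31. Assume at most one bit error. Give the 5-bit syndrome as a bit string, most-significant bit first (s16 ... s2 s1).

00011

s1: b1⊕b3⊕b5⊕b7⊕b9⊕b11⊕b13⊕b15⊕b17⊕b19⊕b21⊕b23⊕b25⊕b27⊕b29⊕b31 = 1⊕1⊕0⊕0⊕0⊕1⊕0⊕0⊕0⊕1⊕0⊕0⊕0⊕1⊕1⊕1 = 1
s2: b2⊕b3⊕b6⊕b7⊕b10⊕b11⊕b14⊕b15⊕b18⊕b19⊕b22⊕b23⊕b26⊕b27⊕b30⊕b31 = 1⊕1⊕1⊕0⊕1⊕1⊕0⊕0⊕0⊕1⊕1⊕0⊕1⊕1⊕1⊕1 = 1
s4: b4⊕b5⊕b6⊕b7⊕b12⊕b13⊕b14⊕b15⊕b20⊕b21⊕b22⊕b23⊕b28⊕b29⊕b30⊕b31 = 0⊕0⊕1⊕0⊕0⊕0⊕0⊕0⊕1⊕0⊕1⊕0⊕0⊕1⊕1⊕1 = 0
s8: b8⊕b9⊕b10⊕b11⊕b12⊕b13⊕b14⊕b15⊕b24⊕b25⊕b26⊕b27⊕b28⊕b29⊕b30⊕b31 = 1⊕0⊕1⊕1⊕0⊕0⊕0⊕0⊕0⊕0⊕1⊕1⊕0⊕1⊕1⊕1 = 0
s16: b16⊕b17⊕b18⊕b19⊕b20⊕b21⊕b22⊕b23⊕b24⊕b25⊕b26⊕b27⊕b28⊕b29⊕b30⊕b31 = 0⊕0⊕0⊕1⊕1⊕0⊕1⊕0⊕0⊕0⊕1⊕1⊕0⊕1⊕1⊕1 = 0
Syndrome (s16...s1) = 00011 → position 3.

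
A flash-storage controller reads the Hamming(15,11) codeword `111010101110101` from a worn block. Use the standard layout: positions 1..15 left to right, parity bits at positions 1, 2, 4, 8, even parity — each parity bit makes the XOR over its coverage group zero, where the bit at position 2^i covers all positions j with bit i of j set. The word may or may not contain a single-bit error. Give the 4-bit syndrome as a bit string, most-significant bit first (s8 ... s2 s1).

s1: b1⊕b3⊕b5⊕b7⊕b9⊕b11⊕b13⊕b15 = 1⊕1⊕1⊕1⊕1⊕1⊕1⊕1 = 0
s2: b2⊕b3⊕b6⊕b7⊕b10⊕b11⊕b14⊕b15 = 1⊕1⊕0⊕1⊕1⊕1⊕0⊕1 = 0
s4: b4⊕b5⊕b6⊕b7⊕b12⊕b13⊕b14⊕b15 = 0⊕1⊕0⊕1⊕0⊕1⊕0⊕1 = 0
s8: b8⊕b9⊕b10⊕b11⊕b12⊕b13⊕b14⊕b15 = 0⊕1⊕1⊕1⊕0⊕1⊕0⊕1 = 1
Syndrome (s8...s1) = 1000 → position 8.

1000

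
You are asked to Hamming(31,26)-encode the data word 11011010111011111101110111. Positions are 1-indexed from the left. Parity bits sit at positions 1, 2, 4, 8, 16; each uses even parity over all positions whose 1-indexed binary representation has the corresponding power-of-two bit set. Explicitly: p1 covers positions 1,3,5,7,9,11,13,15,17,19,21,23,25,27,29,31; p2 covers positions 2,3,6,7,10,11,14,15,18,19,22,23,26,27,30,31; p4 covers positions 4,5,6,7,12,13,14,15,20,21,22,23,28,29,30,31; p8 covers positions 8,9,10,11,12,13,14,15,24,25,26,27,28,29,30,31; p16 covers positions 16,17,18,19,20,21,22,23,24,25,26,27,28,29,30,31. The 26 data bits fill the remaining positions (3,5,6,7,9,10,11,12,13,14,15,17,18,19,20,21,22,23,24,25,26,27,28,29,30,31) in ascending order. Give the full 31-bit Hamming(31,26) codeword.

0110101110101110011111101110111

Place data bits at non-power-of-two positions: b3=1, b5=1, b6=0, b7=1, b9=1, b10=0, b11=1, b12=0, b13=1, b14=1, b15=1, b17=0, b18=1, b19=1, b20=1, b21=1, b22=1, b23=1, b24=0, b25=1, b26=1, b27=1, b28=0, b29=1, b30=1, b31=1.
p1 = XOR of data positions {3,5,7,9,11,13,15,17,19,21,23,25,27,29,31} = 1⊕1⊕1⊕1⊕1⊕1⊕1⊕0⊕1⊕1⊕1⊕1⊕1⊕1⊕1 = 0
p2 = XOR of data positions {3,6,7,10,11,14,15,18,19,22,23,26,27,30,31} = 1⊕0⊕1⊕0⊕1⊕1⊕1⊕1⊕1⊕1⊕1⊕1⊕1⊕1⊕1 = 1
p4 = XOR of data positions {5,6,7,12,13,14,15,20,21,22,23,28,29,30,31} = 1⊕0⊕1⊕0⊕1⊕1⊕1⊕1⊕1⊕1⊕1⊕0⊕1⊕1⊕1 = 0
p8 = XOR of data positions {9,10,11,12,13,14,15,24,25,26,27,28,29,30,31} = 1⊕0⊕1⊕0⊕1⊕1⊕1⊕0⊕1⊕1⊕1⊕0⊕1⊕1⊕1 = 1
p16 = XOR of data positions {17,18,19,20,21,22,23,24,25,26,27,28,29,30,31} = 0⊕1⊕1⊕1⊕1⊕1⊕1⊕0⊕1⊕1⊕1⊕0⊕1⊕1⊕1 = 0
Codeword b1..b31 = 0110101110101110011111101110111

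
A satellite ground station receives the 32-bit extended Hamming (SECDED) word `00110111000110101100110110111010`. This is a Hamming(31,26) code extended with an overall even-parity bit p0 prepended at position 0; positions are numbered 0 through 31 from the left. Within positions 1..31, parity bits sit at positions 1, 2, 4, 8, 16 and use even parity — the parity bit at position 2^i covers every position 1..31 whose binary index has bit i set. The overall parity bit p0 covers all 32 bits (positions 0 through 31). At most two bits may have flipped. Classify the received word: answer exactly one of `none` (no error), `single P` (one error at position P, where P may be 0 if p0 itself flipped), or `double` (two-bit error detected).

none

s1: b1⊕b3⊕b5⊕b7⊕b9⊕b11⊕b13⊕b15⊕b17⊕b19⊕b21⊕b23⊕b25⊕b27⊕b29⊕b31 = 0⊕1⊕1⊕1⊕0⊕1⊕0⊕0⊕1⊕0⊕1⊕1⊕0⊕1⊕0⊕0 = 0
s2: b2⊕b3⊕b6⊕b7⊕b10⊕b11⊕b14⊕b15⊕b18⊕b19⊕b22⊕b23⊕b26⊕b27⊕b30⊕b31 = 1⊕1⊕1⊕1⊕0⊕1⊕1⊕0⊕0⊕0⊕0⊕1⊕1⊕1⊕1⊕0 = 0
s4: b4⊕b5⊕b6⊕b7⊕b12⊕b13⊕b14⊕b15⊕b20⊕b21⊕b22⊕b23⊕b28⊕b29⊕b30⊕b31 = 0⊕1⊕1⊕1⊕1⊕0⊕1⊕0⊕1⊕1⊕0⊕1⊕1⊕0⊕1⊕0 = 0
s8: b8⊕b9⊕b10⊕b11⊕b12⊕b13⊕b14⊕b15⊕b24⊕b25⊕b26⊕b27⊕b28⊕b29⊕b30⊕b31 = 0⊕0⊕0⊕1⊕1⊕0⊕1⊕0⊕1⊕0⊕1⊕1⊕1⊕0⊕1⊕0 = 0
s16: b16⊕b17⊕b18⊕b19⊕b20⊕b21⊕b22⊕b23⊕b24⊕b25⊕b26⊕b27⊕b28⊕b29⊕b30⊕b31 = 1⊕1⊕0⊕0⊕1⊕1⊕0⊕1⊕1⊕0⊕1⊕1⊕1⊕0⊕1⊕0 = 0
Syndrome (s16...s1) = 00000 → position 0 (no error).
Overall parity (XOR of all 32 bits, including p0): 0⊕0⊕1⊕1⊕0⊕1⊕1⊕1⊕0⊕0⊕0⊕1⊕1⊕0⊕1⊕0⊕1⊕1⊕0⊕0⊕1⊕1⊕0⊕1⊕1⊕0⊕1⊕1⊕1⊕0⊕1⊕0 = 0
Overall=0, syndrome position=0 → no error.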